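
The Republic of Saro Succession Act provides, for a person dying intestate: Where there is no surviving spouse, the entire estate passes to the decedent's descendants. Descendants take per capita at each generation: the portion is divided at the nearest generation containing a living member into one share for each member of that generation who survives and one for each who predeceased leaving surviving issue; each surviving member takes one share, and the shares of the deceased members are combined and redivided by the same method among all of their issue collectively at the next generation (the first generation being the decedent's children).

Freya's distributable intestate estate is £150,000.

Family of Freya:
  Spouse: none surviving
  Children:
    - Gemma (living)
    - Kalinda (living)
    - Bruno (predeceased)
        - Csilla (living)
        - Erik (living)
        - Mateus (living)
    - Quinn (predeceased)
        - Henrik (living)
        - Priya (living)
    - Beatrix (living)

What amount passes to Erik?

Erik receives £12,000.

The entire £150,000 passes to the descendants.
That amount (£150,000) is divided at the children's generation into 5 shares of £30,000. Gemma, Kalinda, and Beatrix each take £30,000. The 2 shares of the deceased (Bruno and Quinn) are combined into a pool of £60,000.
That pool (£60,000) is divided at the grandchildren's generation equally among Csilla, Erik, Mateus, Henrik, and Priya: £12,000 each.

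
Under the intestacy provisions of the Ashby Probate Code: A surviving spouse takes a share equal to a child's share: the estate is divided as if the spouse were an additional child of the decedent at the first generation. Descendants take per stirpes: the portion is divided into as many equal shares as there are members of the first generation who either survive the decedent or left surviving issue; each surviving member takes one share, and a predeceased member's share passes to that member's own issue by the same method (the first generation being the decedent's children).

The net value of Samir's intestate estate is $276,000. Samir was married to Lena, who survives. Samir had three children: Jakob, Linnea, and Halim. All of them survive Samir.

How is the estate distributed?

The spouse counts as an additional share at the children's level, so there are 4 primary shares of $69,000. Lena takes one such share ($69,000).
The children's combined portion ($207,000) is divided into 3 shares of $69,000: Jakob, Linnea, and Halim each take $69,000.

Lena: $69,000; Jakob: $69,000; Linnea: $69,000; Halim: $69,000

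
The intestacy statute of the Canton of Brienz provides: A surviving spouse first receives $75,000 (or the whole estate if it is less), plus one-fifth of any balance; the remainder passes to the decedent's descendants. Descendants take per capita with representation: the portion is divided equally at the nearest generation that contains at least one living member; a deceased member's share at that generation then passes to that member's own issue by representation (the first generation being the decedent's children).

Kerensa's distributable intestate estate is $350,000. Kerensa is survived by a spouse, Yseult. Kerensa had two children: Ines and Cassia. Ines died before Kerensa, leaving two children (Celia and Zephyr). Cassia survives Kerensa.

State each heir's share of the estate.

Yseult first takes $75,000, leaving a balance of $275,000. Yseult then takes one-fifth of the balance ($55,000), for a total of $130,000. The remaining $220,000 passes to the descendants.
The descendants' portion ($220,000) is divided into 2 shares of $110,000: Cassia takes $110,000; Ines's $110,000 share passes to Ines's issue.
Ines's share ($110,000) is divided into 2 shares of $55,000: Celia and Zephyr each take $55,000.

Yseult: $130,000; Celia: $55,000; Zephyr: $55,000; Cassia: $110,000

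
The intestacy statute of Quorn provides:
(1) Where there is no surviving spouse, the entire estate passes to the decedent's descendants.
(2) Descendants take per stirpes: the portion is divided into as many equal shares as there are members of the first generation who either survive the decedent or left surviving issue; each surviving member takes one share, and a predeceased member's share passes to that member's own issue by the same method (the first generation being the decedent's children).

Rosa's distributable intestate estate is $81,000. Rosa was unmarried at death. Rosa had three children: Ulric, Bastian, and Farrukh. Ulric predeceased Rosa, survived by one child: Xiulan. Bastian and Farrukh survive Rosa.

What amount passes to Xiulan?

The entire $81,000 passes to the descendants.
That amount ($81,000) is divided into 3 shares of $27,000: Bastian and Farrukh each take $27,000; Ulric's $27,000 share passes to Ulric's issue.
Ulric's share ($27,000) passes entirely to Xiulan.

Xiulan receives $27,000.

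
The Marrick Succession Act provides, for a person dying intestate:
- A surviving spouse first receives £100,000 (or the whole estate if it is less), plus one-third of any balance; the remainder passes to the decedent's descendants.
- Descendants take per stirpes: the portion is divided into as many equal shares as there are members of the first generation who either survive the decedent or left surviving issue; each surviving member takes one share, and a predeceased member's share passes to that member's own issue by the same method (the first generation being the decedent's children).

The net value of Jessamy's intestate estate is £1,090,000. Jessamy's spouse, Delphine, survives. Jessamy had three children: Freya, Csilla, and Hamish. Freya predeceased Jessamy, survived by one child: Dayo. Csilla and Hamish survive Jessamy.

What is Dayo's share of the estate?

Delphine first takes £100,000, leaving a balance of £990,000. Delphine then takes one-third of the balance (£330,000), for a total of £430,000. The remaining £660,000 passes to the descendants.
The descendants' portion (£660,000) is divided into 3 shares of £220,000: Csilla and Hamish each take £220,000; Freya's £220,000 share passes to Freya's issue.
Freya's share (£220,000) passes entirely to Dayo.

Dayo receives £220,000.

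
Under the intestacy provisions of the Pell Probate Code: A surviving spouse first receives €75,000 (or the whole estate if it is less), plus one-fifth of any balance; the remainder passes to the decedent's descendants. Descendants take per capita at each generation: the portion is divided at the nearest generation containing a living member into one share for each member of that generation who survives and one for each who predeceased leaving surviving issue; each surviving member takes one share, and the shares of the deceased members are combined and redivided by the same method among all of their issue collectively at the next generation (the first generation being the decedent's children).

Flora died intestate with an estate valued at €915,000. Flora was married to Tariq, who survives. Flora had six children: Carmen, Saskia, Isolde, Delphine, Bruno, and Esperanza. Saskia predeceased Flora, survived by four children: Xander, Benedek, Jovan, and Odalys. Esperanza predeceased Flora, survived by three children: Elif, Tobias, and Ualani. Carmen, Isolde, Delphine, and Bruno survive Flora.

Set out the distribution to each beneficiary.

Tariq first takes €75,000, leaving a balance of €840,000. Tariq then takes one-fifth of the balance (€168,000), for a total of €243,000. The remaining €672,000 passes to the descendants.
The descendants' portion (€672,000) is divided at the children's generation into 6 shares of €112,000. Carmen, Isolde, Delphine, and Bruno each take €112,000. The 2 shares of the deceased (Saskia and Esperanza) are combined into a pool of €224,000.
That pool (€224,000) is divided at the grandchildren's generation equally among Xander, Benedek, Jovan, Odalys, Elif, Tobias, and Ualani: €32,000 each.

Tariq: €243,000; Carmen: €112,000; Xander: €32,000; Benedek: €32,000; Jovan: €32,000; Odalys: €32,000; Isolde: €112,000; Delphine: €112,000; Bruno: €112,000; Elif: €32,000; Tobias: €32,000; Ualani: €32,000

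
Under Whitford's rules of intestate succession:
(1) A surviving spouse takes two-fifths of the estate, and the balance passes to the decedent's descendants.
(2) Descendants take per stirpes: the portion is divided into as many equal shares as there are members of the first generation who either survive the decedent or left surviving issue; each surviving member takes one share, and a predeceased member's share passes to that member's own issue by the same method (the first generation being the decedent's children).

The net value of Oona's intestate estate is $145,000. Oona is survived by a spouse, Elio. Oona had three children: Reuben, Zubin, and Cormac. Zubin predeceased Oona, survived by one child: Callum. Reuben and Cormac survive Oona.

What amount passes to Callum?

Elio takes two-fifths of $145,000 = $58,000. The remaining $87,000 passes to the descendants.
The descendants' portion ($87,000) is divided into 3 shares of $29,000: Reuben and Cormac each take $29,000; Zubin's $29,000 share passes to Zubin's issue.
Zubin's share ($29,000) passes entirely to Callum.

Callum receives $29,000.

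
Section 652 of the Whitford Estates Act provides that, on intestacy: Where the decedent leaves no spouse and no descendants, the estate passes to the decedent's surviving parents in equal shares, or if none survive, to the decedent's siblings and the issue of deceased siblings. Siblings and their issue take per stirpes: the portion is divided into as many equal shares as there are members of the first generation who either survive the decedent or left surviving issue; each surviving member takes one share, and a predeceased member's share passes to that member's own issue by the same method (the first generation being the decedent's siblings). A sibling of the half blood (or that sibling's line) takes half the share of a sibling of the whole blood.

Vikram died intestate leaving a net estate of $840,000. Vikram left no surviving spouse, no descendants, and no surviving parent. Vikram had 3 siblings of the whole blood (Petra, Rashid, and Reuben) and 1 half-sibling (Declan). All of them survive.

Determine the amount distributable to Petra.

Petra receives $240,000.

The entire $840,000 passes to the siblings and their issue.
Counting each half-blood sibling's line as half a unit, there are 7/2 units in $840,000, so one unit is $240,000. Whole-blood lines (Petra, Rashid, and Reuben) take $240,000 each; half-blood lines (Declan) take $120,000 each.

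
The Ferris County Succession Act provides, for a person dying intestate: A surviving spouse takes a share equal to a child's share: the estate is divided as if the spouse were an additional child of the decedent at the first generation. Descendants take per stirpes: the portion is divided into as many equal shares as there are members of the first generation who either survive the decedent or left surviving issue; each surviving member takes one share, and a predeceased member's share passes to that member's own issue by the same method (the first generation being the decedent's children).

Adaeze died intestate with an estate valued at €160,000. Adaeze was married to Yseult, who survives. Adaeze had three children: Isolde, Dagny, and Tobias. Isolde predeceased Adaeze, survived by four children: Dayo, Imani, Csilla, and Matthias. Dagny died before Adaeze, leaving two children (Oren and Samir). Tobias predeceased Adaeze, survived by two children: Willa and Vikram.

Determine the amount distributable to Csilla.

Csilla receives €10,000.

The spouse counts as an additional share at the children's level, so there are 4 primary shares of €40,000. Yseult takes one such share (€40,000).
The children's combined portion (€120,000) is divided into 3 shares of €40,000: Isolde's €40,000 share passes to Isolde's issue; Dagny's €40,000 share passes to Dagny's issue; Tobias's €40,000 share passes to Tobias's issue.
Isolde's share (€40,000) is divided into 4 shares of €10,000: Dayo, Imani, Csilla, and Matthias each take €10,000.
Dagny's share (€40,000) is divided into 2 shares of €20,000: Oren and Samir each take €20,000.
Tobias's share (€40,000) is divided into 2 shares of €20,000: Willa and Vikram each take €20,000.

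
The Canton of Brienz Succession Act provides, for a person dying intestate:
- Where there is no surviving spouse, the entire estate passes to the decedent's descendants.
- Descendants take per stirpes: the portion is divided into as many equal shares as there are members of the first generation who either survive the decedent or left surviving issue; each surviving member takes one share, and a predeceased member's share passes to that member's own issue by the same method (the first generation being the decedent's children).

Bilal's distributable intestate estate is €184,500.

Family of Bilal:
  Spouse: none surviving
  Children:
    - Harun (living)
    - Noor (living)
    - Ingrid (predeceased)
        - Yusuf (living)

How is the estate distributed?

Harun: €61,500; Noor: €61,500; Yusuf: €61,500

The entire €184,500 passes to the descendants.
That amount (€184,500) is divided into 3 shares of €61,500: Harun and Noor each take €61,500; Ingrid's €61,500 share passes to Ingrid's issue.
Ingrid's share (€61,500) passes entirely to Yusuf.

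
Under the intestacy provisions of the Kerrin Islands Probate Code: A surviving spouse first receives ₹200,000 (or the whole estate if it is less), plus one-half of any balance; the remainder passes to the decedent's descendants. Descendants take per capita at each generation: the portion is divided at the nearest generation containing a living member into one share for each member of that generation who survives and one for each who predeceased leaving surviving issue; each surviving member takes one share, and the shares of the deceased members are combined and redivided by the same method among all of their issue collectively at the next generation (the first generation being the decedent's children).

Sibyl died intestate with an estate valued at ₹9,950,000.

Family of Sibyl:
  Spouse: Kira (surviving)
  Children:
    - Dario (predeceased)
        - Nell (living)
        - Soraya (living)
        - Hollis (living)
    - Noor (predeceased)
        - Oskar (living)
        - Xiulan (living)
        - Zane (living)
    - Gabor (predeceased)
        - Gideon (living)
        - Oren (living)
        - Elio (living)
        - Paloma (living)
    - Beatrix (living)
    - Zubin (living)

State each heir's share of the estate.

Kira: ₹5,075,000; Nell: ₹292,500; Soraya: ₹292,500; Hollis: ₹292,500; Oskar: ₹292,500; Xiulan: ₹292,500; Zane: ₹292,500; Gideon: ₹292,500; Oren: ₹292,500; Elio: ₹292,500; Paloma: ₹292,500; Beatrix: ₹975,000; Zubin: ₹975,000

Kira first takes ₹200,000, leaving a balance of ₹9,750,000. Kira then takes one-half of the balance (₹4,875,000), for a total of ₹5,075,000. The remaining ₹4,875,000 passes to the descendants.
The descendants' portion (₹4,875,000) is divided at the children's generation into 5 shares of ₹975,000. Beatrix and Zubin each take ₹975,000. The 3 shares of the deceased (Dario, Noor, and Gabor) are combined into a pool of ₹2,925,000.
That pool (₹2,925,000) is divided at the grandchildren's generation equally among Nell, Soraya, Hollis, Oskar, Xiulan, Zane, Gideon, Oren, Elio, and Paloma: ₹292,500 each.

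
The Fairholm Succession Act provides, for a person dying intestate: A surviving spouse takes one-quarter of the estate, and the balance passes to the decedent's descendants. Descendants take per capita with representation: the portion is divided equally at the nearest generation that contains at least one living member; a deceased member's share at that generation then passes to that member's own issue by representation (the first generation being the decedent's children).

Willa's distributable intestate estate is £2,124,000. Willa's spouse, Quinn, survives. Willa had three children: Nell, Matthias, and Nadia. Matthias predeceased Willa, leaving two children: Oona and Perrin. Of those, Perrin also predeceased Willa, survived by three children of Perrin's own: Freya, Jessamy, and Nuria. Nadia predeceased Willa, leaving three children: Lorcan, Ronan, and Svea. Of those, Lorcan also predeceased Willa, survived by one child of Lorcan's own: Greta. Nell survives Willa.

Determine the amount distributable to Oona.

Oona receives £265,500.

Quinn takes one-quarter of £2,124,000 = £531,000. The remaining £1,593,000 passes to the descendants.
The descendants' portion (£1,593,000) is divided into 3 shares of £531,000: Nell takes £531,000; Matthias's £531,000 share passes to Matthias's issue; Nadia's £531,000 share passes to Nadia's issue.
Matthias's share (£531,000) is divided into 2 shares of £265,500: Oona takes £265,500; Perrin's £265,500 share passes to Perrin's issue.
Perrin's share (£265,500) is divided into 3 shares of £88,500: Freya, Jessamy, and Nuria each take £88,500.
Nadia's share (£531,000) is divided into 3 shares of £177,000: Ronan and Svea each take £177,000; Lorcan's £177,000 share passes to Lorcan's issue.
Lorcan's share (£177,000) passes entirely to Greta.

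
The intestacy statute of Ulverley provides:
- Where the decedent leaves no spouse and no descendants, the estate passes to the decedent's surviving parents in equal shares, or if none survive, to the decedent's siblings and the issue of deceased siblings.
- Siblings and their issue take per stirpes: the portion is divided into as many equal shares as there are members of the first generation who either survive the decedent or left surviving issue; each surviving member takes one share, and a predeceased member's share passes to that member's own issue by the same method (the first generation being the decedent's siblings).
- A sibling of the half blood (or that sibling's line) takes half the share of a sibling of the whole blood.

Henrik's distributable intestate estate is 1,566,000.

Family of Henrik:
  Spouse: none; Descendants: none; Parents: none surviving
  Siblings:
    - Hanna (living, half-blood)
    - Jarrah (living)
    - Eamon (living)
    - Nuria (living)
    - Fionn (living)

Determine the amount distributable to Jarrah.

The entire 1,566,000 passes to the siblings and their issue.
Counting each half-blood sibling's line as half a unit, there are 9/2 units in 1,566,000, so one unit is 348,000. Whole-blood lines (Jarrah, Eamon, Nuria, and Fionn) take 348,000 each; half-blood lines (Hanna) take 174,000 each.

Jarrah receives 348,000.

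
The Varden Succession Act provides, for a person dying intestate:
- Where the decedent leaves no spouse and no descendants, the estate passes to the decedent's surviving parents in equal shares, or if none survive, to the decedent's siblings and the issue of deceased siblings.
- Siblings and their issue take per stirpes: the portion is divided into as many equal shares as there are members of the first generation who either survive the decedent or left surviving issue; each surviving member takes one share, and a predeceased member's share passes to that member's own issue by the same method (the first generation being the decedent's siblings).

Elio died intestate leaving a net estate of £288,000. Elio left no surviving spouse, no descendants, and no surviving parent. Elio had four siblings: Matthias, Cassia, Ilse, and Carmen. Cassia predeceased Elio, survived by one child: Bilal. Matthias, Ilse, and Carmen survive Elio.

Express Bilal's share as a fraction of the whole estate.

Bilal receives 1/4 of the estate.

The entire £288,000 passes to the siblings and their issue.
That amount (£288,000) is divided into 4 shares of £72,000: Matthias, Ilse, and Carmen each take £72,000; Cassia's £72,000 share passes to Cassia's issue.
Cassia's share (£72,000) passes entirely to Bilal.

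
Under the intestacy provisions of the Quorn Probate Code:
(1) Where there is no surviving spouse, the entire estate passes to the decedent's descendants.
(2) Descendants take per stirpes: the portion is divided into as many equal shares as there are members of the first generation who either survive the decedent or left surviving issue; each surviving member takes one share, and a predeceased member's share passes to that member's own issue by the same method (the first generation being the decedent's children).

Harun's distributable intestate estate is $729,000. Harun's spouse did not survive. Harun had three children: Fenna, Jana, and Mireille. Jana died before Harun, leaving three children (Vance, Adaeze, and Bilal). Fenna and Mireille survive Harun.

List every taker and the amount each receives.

Fenna: $243,000; Vance: $81,000; Adaeze: $81,000; Bilal: $81,000; Mireille: $243,000

The entire $729,000 passes to the descendants.
That amount ($729,000) is divided into 3 shares of $243,000: Fenna and Mireille each take $243,000; Jana's $243,000 share passes to Jana's issue.
Jana's share ($243,000) is divided into 3 shares of $81,000: Vance, Adaeze, and Bilal each take $81,000.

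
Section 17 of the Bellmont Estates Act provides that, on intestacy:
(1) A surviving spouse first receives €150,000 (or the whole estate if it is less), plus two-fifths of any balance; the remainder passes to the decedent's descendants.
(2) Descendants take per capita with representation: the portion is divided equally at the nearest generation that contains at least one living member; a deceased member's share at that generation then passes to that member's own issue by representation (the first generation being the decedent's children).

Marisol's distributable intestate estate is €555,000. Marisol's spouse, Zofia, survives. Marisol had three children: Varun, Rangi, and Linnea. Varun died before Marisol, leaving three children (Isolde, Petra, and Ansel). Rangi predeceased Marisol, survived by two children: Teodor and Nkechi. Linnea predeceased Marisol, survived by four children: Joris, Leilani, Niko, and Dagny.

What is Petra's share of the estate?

Zofia first takes €150,000, leaving a balance of €405,000. Zofia then takes two-fifths of the balance (€162,000), for a total of €312,000. The remaining €243,000 passes to the descendants.
No child survives, so the initial division is made at the grandchildren's generation.
The descendants' portion (€243,000) is divided into 9 shares of €27,000: Isolde, Petra, Ansel, Teodor, Nkechi, Joris, Leilani, Niko, and Dagny each take €27,000.

Petra receives €27,000.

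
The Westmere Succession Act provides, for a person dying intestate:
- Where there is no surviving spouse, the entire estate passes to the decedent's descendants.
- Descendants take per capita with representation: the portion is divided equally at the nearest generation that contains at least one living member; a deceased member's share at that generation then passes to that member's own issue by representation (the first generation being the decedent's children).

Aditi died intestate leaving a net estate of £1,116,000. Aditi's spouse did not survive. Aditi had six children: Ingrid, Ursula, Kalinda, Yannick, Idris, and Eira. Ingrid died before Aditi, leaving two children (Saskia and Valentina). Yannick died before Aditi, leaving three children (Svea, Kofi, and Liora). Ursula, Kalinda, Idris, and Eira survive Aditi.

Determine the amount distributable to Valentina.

The entire £1,116,000 passes to the descendants.
That amount (£1,116,000) is divided into 6 shares of £186,000: Ursula, Kalinda, Idris, and Eira each take £186,000; Ingrid's £186,000 share passes to Ingrid's issue; Yannick's £186,000 share passes to Yannick's issue.
Ingrid's share (£186,000) is divided into 2 shares of £93,000: Saskia and Valentina each take £93,000.
Yannick's share (£186,000) is divided into 3 shares of £62,000: Svea, Kofi, and Liora each take £62,000.

Valentina receives £93,000.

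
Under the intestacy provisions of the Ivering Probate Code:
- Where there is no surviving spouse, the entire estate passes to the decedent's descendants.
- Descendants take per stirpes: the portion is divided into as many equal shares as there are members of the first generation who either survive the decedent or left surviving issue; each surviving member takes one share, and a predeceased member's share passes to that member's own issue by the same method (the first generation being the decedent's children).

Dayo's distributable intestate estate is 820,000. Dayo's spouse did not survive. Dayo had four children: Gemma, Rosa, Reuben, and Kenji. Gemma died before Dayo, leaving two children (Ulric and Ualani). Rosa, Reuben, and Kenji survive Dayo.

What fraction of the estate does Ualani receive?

Ualani receives 1/8 of the estate.

The entire 820,000 passes to the descendants.
That amount (820,000) is divided into 4 shares of 205,000: Rosa, Reuben, and Kenji each take 205,000; Gemma's 205,000 share passes to Gemma's issue.
Gemma's share (205,000) is divided into 2 shares of 102,500: Ulric and Ualani each take 102,500.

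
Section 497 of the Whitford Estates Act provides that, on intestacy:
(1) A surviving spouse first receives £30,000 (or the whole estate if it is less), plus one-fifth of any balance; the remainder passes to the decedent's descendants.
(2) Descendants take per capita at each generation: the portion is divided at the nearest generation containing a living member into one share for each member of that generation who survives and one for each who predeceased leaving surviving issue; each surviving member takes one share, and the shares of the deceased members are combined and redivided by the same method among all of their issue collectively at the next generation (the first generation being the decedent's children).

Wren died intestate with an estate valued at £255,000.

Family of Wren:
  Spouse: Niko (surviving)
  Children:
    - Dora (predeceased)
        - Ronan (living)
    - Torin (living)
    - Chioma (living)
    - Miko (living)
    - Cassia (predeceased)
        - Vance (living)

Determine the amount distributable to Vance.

Vance receives £36,000.

Niko first takes £30,000, leaving a balance of £225,000. Niko then takes one-fifth of the balance (£45,000), for a total of £75,000. The remaining £180,000 passes to the descendants.
The descendants' portion (£180,000) is divided at the children's generation into 5 shares of £36,000. Torin, Chioma, and Miko each take £36,000. The 2 shares of the deceased (Dora and Cassia) are combined into a pool of £72,000.
That pool (£72,000) is divided at the grandchildren's generation equally among Ronan and Vance: £36,000 each.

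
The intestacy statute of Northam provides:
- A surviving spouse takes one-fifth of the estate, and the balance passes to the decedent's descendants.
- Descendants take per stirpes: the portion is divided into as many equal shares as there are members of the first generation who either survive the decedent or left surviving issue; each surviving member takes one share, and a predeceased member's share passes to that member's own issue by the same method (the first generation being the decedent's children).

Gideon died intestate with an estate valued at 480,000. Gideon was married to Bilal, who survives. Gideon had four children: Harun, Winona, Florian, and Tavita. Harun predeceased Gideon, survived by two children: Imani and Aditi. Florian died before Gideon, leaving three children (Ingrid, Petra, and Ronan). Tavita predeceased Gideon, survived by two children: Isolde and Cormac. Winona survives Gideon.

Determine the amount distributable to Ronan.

Bilal takes one-fifth of 480,000 = 96,000. The remaining 384,000 passes to the descendants.
The descendants' portion (384,000) is divided into 4 shares of 96,000: Winona takes 96,000; Harun's 96,000 share passes to Harun's issue; Florian's 96,000 share passes to Florian's issue; Tavita's 96,000 share passes to Tavita's issue.
Harun's share (96,000) is divided into 2 shares of 48,000: Imani and Aditi each take 48,000.
Florian's share (96,000) is divided into 3 shares of 32,000: Ingrid, Petra, and Ronan each take 32,000.
Tavita's share (96,000) is divided into 2 shares of 48,000: Isolde and Cormac each take 48,000.

Ronan receives 32,000.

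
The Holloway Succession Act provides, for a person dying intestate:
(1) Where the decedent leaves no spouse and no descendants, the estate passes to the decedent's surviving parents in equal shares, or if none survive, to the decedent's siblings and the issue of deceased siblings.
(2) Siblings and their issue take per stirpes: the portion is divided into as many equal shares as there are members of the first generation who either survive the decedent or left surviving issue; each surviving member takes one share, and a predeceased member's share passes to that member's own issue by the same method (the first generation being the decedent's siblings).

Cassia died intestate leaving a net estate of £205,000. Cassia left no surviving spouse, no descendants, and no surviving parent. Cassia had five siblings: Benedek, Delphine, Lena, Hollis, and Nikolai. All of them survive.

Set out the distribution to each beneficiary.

The entire £205,000 passes to the siblings and their issue.
That amount (£205,000) is divided into 5 shares of £41,000: Benedek, Delphine, Lena, Hollis, and Nikolai each take £41,000.

Benedek: £41,000; Delphine: £41,000; Lena: £41,000; Hollis: £41,000; Nikolai: £41,000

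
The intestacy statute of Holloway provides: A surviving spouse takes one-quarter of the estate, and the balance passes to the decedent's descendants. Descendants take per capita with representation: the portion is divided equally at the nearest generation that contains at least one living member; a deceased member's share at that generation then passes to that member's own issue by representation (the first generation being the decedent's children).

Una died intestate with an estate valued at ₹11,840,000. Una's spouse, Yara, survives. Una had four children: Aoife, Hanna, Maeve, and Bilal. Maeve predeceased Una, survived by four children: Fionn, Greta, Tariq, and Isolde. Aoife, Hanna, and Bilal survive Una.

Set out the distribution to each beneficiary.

Yara takes one-quarter of ₹11,840,000 = ₹2,960,000. The remaining ₹8,880,000 passes to the descendants.
The descendants' portion (₹8,880,000) is divided into 4 shares of ₹2,220,000: Aoife, Hanna, and Bilal each take ₹2,220,000; Maeve's ₹2,220,000 share passes to Maeve's issue.
Maeve's share (₹2,220,000) is divided into 4 shares of ₹555,000: Fionn, Greta, Tariq, and Isolde each take ₹555,000.

Yara: ₹2,960,000; Aoife: ₹2,220,000; Hanna: ₹2,220,000; Fionn: ₹555,000; Greta: ₹555,000; Tariq: ₹555,000; Isolde: ₹555,000; Bilal: ₹2,220,000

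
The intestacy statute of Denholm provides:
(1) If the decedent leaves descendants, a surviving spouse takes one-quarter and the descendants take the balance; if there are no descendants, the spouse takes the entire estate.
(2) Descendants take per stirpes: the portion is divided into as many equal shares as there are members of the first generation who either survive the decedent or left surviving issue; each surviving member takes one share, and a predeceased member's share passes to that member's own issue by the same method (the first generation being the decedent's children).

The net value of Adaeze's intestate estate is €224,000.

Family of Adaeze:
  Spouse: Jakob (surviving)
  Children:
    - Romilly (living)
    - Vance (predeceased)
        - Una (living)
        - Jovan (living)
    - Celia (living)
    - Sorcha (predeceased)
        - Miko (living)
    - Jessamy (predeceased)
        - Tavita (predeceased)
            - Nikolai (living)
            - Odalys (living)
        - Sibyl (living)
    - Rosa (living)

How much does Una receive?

Jakob takes one-quarter of €224,000 = €56,000. The remaining €168,000 passes to the descendants.
The descendants' portion (€168,000) is divided into 6 shares of €28,000: Romilly, Celia, and Rosa each take €28,000; Vance's €28,000 share passes to Vance's issue; Sorcha's €28,000 share passes to Sorcha's issue; Jessamy's €28,000 share passes to Jessamy's issue.
Vance's share (€28,000) is divided into 2 shares of €14,000: Una and Jovan each take €14,000.
Sorcha's share (€28,000) passes entirely to Miko.
Jessamy's share (€28,000) is divided into 2 shares of €14,000: Sibyl takes €14,000; Tavita's €14,000 share passes to Tavita's issue.
Tavita's share (€14,000) is divided into 2 shares of €7,000: Nikolai and Odalys each take €7,000.

Una receives €14,000.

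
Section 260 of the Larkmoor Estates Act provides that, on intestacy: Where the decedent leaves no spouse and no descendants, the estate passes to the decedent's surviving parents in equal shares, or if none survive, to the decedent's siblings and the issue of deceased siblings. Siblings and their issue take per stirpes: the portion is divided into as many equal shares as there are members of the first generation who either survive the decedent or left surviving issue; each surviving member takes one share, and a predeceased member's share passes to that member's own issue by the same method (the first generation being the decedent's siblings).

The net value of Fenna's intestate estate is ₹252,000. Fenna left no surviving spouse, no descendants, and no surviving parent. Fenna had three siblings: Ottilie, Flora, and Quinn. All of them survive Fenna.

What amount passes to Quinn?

The entire ₹252,000 passes to the siblings and their issue.
That amount (₹252,000) is divided into 3 shares of ₹84,000: Ottilie, Flora, and Quinn each take ₹84,000.

Quinn receives ₹84,000.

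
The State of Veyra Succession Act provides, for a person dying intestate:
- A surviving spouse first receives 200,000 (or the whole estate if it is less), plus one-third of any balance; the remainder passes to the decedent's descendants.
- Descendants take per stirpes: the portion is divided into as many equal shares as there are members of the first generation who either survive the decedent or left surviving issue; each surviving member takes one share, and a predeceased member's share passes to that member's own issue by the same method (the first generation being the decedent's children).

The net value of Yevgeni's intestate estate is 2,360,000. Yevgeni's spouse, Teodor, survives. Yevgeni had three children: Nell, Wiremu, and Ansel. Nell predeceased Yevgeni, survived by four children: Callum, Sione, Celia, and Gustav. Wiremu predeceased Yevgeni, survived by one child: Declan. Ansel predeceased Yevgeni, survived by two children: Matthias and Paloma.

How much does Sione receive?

Sione receives 120,000.

Teodor first takes 200,000, leaving a balance of 2,160,000. Teodor then takes one-third of the balance (720,000), for a total of 920,000. The remaining 1,440,000 passes to the descendants.
The descendants' portion (1,440,000) is divided into 3 shares of 480,000: Nell's 480,000 share passes to Nell's issue; Wiremu's 480,000 share passes to Wiremu's issue; Ansel's 480,000 share passes to Ansel's issue.
Nell's share (480,000) is divided into 4 shares of 120,000: Callum, Sione, Celia, and Gustav each take 120,000.
Wiremu's share (480,000) passes entirely to Declan.
Ansel's share (480,000) is divided into 2 shares of 240,000: Matthias and Paloma each take 240,000.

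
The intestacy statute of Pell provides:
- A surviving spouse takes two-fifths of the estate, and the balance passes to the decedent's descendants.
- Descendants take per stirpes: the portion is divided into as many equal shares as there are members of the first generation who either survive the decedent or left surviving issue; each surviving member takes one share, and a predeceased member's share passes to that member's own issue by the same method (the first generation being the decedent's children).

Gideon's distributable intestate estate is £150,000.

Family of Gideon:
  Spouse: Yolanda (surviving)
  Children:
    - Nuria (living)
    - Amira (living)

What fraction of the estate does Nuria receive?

Yolanda takes two-fifths of £150,000 = £60,000. The remaining £90,000 passes to the descendants.
The descendants' portion (£90,000) is divided into 2 shares of £45,000: Nuria and Amira each take £45,000.

Nuria receives 3/10 of the estate.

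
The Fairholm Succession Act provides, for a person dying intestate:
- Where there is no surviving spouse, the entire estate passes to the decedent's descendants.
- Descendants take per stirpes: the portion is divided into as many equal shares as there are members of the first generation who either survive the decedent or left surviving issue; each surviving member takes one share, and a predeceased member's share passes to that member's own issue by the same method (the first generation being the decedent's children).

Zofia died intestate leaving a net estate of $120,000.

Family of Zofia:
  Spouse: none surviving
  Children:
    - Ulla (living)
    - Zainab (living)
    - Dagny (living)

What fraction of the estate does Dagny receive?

Dagny receives 1/3 of the estate.

The entire $120,000 passes to the descendants.
That amount ($120,000) is divided into 3 shares of $40,000: Ulla, Zainab, and Dagny each take $40,000.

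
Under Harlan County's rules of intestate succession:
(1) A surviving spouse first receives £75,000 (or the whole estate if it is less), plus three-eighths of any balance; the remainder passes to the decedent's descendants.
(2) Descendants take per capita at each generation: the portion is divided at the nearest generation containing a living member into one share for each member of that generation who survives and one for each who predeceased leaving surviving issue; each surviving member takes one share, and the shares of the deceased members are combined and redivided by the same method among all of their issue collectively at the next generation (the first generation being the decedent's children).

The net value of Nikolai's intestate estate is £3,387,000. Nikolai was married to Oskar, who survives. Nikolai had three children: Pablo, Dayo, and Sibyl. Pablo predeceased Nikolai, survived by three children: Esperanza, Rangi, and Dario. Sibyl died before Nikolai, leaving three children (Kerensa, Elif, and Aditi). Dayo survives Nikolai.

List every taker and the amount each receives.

Oskar first takes £75,000, leaving a balance of £3,312,000. Oskar then takes three-eighths of the balance (£1,242,000), for a total of £1,317,000. The remaining £2,070,000 passes to the descendants.
The descendants' portion (£2,070,000) is divided at the children's generation into 3 shares of £690,000. Dayo takes £690,000. The 2 shares of the deceased (Pablo and Sibyl) are combined into a pool of £1,380,000.
That pool (£1,380,000) is divided at the grandchildren's generation equally among Esperanza, Rangi, Dario, Kerensa, Elif, and Aditi: £230,000 each.

Oskar: £1,317,000; Esperanza: £230,000; Rangi: £230,000; Dario: £230,000; Dayo: £690,000; Kerensa: £230,000; Elif: £230,000; Aditi: £230,000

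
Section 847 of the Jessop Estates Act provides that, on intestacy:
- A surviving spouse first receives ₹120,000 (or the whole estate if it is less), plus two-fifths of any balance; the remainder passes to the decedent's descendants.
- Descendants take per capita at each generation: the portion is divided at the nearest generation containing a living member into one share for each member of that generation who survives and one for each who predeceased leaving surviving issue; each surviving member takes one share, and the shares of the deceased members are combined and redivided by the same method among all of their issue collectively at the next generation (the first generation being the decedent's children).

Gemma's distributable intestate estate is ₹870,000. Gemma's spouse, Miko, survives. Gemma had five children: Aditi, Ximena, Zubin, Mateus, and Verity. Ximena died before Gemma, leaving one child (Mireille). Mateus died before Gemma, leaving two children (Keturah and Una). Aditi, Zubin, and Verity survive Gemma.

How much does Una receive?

Miko first takes ₹120,000, leaving a balance of ₹750,000. Miko then takes two-fifths of the balance (₹300,000), for a total of ₹420,000. The remaining ₹450,000 passes to the descendants.
The descendants' portion (₹450,000) is divided at the children's generation into 5 shares of ₹90,000. Aditi, Zubin, and Verity each take ₹90,000. The 2 shares of the deceased (Ximena and Mateus) are combined into a pool of ₹180,000.
That pool (₹180,000) is divided at the grandchildren's generation equally among Mireille, Keturah, and Una: ₹60,000 each.

Una receives ₹60,000.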